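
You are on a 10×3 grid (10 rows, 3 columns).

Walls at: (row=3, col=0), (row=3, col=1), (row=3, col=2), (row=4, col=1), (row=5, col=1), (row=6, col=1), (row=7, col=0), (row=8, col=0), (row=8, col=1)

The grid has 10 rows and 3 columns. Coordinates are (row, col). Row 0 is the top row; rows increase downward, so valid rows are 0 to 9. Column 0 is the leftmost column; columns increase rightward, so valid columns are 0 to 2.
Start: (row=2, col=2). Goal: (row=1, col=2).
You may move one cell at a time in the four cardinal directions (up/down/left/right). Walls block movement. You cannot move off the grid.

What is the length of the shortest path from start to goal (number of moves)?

BFS from (row=2, col=2) until reaching (row=1, col=2):
  Distance 0: (row=2, col=2)
  Distance 1: (row=1, col=2), (row=2, col=1)  <- goal reached here
One shortest path (1 moves): (row=2, col=2) -> (row=1, col=2)

Answer: Shortest path length: 1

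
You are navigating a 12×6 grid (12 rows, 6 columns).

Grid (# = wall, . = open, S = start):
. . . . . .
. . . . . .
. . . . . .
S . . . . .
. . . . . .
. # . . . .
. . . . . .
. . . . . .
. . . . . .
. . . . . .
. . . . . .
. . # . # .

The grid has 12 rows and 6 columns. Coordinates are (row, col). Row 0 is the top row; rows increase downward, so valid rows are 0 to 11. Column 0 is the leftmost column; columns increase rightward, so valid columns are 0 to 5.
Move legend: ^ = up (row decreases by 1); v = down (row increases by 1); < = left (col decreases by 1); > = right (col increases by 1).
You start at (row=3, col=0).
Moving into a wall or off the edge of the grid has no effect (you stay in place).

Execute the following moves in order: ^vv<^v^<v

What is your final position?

Answer: Final position: (row=4, col=0)

Derivation:
Start: (row=3, col=0)
  ^ (up): (row=3, col=0) -> (row=2, col=0)
  v (down): (row=2, col=0) -> (row=3, col=0)
  v (down): (row=3, col=0) -> (row=4, col=0)
  < (left): blocked, stay at (row=4, col=0)
  ^ (up): (row=4, col=0) -> (row=3, col=0)
  v (down): (row=3, col=0) -> (row=4, col=0)
  ^ (up): (row=4, col=0) -> (row=3, col=0)
  < (left): blocked, stay at (row=3, col=0)
  v (down): (row=3, col=0) -> (row=4, col=0)
Final: (row=4, col=0)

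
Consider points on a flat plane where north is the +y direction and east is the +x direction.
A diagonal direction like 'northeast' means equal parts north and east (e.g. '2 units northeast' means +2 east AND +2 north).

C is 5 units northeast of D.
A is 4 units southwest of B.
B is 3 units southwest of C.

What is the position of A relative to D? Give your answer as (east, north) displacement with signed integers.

Place D at the origin (east=0, north=0).
  C is 5 units northeast of D: delta (east=+5, north=+5); C at (east=5, north=5).
  B is 3 units southwest of C: delta (east=-3, north=-3); B at (east=2, north=2).
  A is 4 units southwest of B: delta (east=-4, north=-4); A at (east=-2, north=-2).
Therefore A relative to D: (east=-2, north=-2).

Answer: A is at (east=-2, north=-2) relative to D.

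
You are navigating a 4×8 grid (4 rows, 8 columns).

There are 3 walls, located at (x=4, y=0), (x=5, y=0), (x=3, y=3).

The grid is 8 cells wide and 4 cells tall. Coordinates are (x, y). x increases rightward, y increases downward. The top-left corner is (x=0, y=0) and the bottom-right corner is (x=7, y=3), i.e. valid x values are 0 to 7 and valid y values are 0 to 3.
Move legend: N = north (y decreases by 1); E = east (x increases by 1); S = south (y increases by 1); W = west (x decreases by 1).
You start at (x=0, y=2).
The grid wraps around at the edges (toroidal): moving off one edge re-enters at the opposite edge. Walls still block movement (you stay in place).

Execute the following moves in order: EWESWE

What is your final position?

Start: (x=0, y=2)
  E (east): (x=0, y=2) -> (x=1, y=2)
  W (west): (x=1, y=2) -> (x=0, y=2)
  E (east): (x=0, y=2) -> (x=1, y=2)
  S (south): (x=1, y=2) -> (x=1, y=3)
  W (west): (x=1, y=3) -> (x=0, y=3)
  E (east): (x=0, y=3) -> (x=1, y=3)
Final: (x=1, y=3)

Answer: Final position: (x=1, y=3)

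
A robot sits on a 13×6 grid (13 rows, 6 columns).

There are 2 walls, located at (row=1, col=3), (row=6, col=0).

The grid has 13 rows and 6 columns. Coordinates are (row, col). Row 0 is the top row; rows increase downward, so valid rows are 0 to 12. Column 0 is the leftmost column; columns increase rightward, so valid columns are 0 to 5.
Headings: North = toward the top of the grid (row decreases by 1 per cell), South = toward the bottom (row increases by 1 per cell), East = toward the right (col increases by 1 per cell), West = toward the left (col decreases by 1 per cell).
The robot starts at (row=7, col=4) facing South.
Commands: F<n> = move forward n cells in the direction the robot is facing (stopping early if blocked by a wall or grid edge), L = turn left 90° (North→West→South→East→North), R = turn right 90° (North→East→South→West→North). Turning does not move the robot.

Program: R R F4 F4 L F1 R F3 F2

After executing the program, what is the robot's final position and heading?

Answer: Final position: (row=0, col=3), facing North

Derivation:
Start: (row=7, col=4), facing South
  R: turn right, now facing West
  R: turn right, now facing North
  F4: move forward 4, now at (row=3, col=4)
  F4: move forward 3/4 (blocked), now at (row=0, col=4)
  L: turn left, now facing West
  F1: move forward 1, now at (row=0, col=3)
  R: turn right, now facing North
  F3: move forward 0/3 (blocked), now at (row=0, col=3)
  F2: move forward 0/2 (blocked), now at (row=0, col=3)
Final: (row=0, col=3), facing North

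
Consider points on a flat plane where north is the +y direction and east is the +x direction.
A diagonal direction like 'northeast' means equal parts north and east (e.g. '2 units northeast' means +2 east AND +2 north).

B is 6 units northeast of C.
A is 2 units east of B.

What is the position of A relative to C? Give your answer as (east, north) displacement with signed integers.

Answer: A is at (east=8, north=6) relative to C.

Derivation:
Place C at the origin (east=0, north=0).
  B is 6 units northeast of C: delta (east=+6, north=+6); B at (east=6, north=6).
  A is 2 units east of B: delta (east=+2, north=+0); A at (east=8, north=6).
Therefore A relative to C: (east=8, north=6).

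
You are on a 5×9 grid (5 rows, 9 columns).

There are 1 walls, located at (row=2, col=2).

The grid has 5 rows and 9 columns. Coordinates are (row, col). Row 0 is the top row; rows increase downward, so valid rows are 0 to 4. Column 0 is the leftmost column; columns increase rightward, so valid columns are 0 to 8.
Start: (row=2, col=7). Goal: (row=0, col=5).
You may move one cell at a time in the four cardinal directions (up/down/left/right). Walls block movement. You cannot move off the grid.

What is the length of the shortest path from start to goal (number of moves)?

Answer: Shortest path length: 4

Derivation:
BFS from (row=2, col=7) until reaching (row=0, col=5):
  Distance 0: (row=2, col=7)
  Distance 1: (row=1, col=7), (row=2, col=6), (row=2, col=8), (row=3, col=7)
  Distance 2: (row=0, col=7), (row=1, col=6), (row=1, col=8), (row=2, col=5), (row=3, col=6), (row=3, col=8), (row=4, col=7)
  Distance 3: (row=0, col=6), (row=0, col=8), (row=1, col=5), (row=2, col=4), (row=3, col=5), (row=4, col=6), (row=4, col=8)
  Distance 4: (row=0, col=5), (row=1, col=4), (row=2, col=3), (row=3, col=4), (row=4, col=5)  <- goal reached here
One shortest path (4 moves): (row=2, col=7) -> (row=2, col=6) -> (row=2, col=5) -> (row=1, col=5) -> (row=0, col=5)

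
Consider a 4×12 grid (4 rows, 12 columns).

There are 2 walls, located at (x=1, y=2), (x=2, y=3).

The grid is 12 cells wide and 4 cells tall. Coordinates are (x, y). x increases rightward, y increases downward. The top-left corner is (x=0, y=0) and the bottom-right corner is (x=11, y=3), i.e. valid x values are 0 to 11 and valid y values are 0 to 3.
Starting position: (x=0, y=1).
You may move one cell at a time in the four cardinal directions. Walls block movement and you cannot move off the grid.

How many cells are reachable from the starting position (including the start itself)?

BFS flood-fill from (x=0, y=1):
  Distance 0: (x=0, y=1)
  Distance 1: (x=0, y=0), (x=1, y=1), (x=0, y=2)
  Distance 2: (x=1, y=0), (x=2, y=1), (x=0, y=3)
  Distance 3: (x=2, y=0), (x=3, y=1), (x=2, y=2), (x=1, y=3)
  Distance 4: (x=3, y=0), (x=4, y=1), (x=3, y=2)
  Distance 5: (x=4, y=0), (x=5, y=1), (x=4, y=2), (x=3, y=3)
  Distance 6: (x=5, y=0), (x=6, y=1), (x=5, y=2), (x=4, y=3)
  Distance 7: (x=6, y=0), (x=7, y=1), (x=6, y=2), (x=5, y=3)
  Distance 8: (x=7, y=0), (x=8, y=1), (x=7, y=2), (x=6, y=3)
  Distance 9: (x=8, y=0), (x=9, y=1), (x=8, y=2), (x=7, y=3)
  Distance 10: (x=9, y=0), (x=10, y=1), (x=9, y=2), (x=8, y=3)
  Distance 11: (x=10, y=0), (x=11, y=1), (x=10, y=2), (x=9, y=3)
  Distance 12: (x=11, y=0), (x=11, y=2), (x=10, y=3)
  Distance 13: (x=11, y=3)
Total reachable: 46 (grid has 46 open cells total)

Answer: Reachable cells: 46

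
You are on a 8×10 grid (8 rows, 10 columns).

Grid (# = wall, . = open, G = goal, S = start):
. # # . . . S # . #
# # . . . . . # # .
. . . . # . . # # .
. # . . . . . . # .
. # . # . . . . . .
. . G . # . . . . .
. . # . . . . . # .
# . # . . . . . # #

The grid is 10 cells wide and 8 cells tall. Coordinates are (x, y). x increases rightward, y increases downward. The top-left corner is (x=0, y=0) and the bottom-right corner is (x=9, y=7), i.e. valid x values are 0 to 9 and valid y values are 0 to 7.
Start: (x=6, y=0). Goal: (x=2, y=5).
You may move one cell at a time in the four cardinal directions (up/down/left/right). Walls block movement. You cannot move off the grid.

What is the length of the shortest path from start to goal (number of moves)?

Answer: Shortest path length: 9

Derivation:
BFS from (x=6, y=0) until reaching (x=2, y=5):
  Distance 0: (x=6, y=0)
  Distance 1: (x=5, y=0), (x=6, y=1)
  Distance 2: (x=4, y=0), (x=5, y=1), (x=6, y=2)
  Distance 3: (x=3, y=0), (x=4, y=1), (x=5, y=2), (x=6, y=3)
  Distance 4: (x=3, y=1), (x=5, y=3), (x=7, y=3), (x=6, y=4)
  Distance 5: (x=2, y=1), (x=3, y=2), (x=4, y=3), (x=5, y=4), (x=7, y=4), (x=6, y=5)
  Distance 6: (x=2, y=2), (x=3, y=3), (x=4, y=4), (x=8, y=4), (x=5, y=5), (x=7, y=5), (x=6, y=6)
  Distance 7: (x=1, y=2), (x=2, y=3), (x=9, y=4), (x=8, y=5), (x=5, y=6), (x=7, y=6), (x=6, y=7)
  Distance 8: (x=0, y=2), (x=9, y=3), (x=2, y=4), (x=9, y=5), (x=4, y=6), (x=5, y=7), (x=7, y=7)
  Distance 9: (x=9, y=2), (x=0, y=3), (x=2, y=5), (x=3, y=6), (x=9, y=6), (x=4, y=7)  <- goal reached here
One shortest path (9 moves): (x=6, y=0) -> (x=5, y=0) -> (x=4, y=0) -> (x=3, y=0) -> (x=3, y=1) -> (x=2, y=1) -> (x=2, y=2) -> (x=2, y=3) -> (x=2, y=4) -> (x=2, y=5)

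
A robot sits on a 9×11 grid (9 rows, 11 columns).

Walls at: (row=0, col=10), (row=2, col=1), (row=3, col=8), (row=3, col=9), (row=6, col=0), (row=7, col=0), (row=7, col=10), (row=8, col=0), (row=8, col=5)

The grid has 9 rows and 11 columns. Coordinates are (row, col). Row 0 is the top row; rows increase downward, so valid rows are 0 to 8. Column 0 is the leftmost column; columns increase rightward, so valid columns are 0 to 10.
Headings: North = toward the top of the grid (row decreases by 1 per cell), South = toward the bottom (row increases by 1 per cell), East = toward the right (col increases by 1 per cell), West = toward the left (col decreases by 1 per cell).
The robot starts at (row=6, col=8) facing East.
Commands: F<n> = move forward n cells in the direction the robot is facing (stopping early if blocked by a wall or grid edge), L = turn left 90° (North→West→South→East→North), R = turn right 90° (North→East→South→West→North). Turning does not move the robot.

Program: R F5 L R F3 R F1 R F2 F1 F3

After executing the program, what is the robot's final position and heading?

Answer: Final position: (row=2, col=7), facing North

Derivation:
Start: (row=6, col=8), facing East
  R: turn right, now facing South
  F5: move forward 2/5 (blocked), now at (row=8, col=8)
  L: turn left, now facing East
  R: turn right, now facing South
  F3: move forward 0/3 (blocked), now at (row=8, col=8)
  R: turn right, now facing West
  F1: move forward 1, now at (row=8, col=7)
  R: turn right, now facing North
  F2: move forward 2, now at (row=6, col=7)
  F1: move forward 1, now at (row=5, col=7)
  F3: move forward 3, now at (row=2, col=7)
Final: (row=2, col=7), facing North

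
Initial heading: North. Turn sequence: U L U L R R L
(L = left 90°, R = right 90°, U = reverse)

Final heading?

Answer: Final heading: West

Derivation:
Start: North
  U (U-turn (180°)) -> South
  L (left (90° counter-clockwise)) -> East
  U (U-turn (180°)) -> West
  L (left (90° counter-clockwise)) -> South
  R (right (90° clockwise)) -> West
  R (right (90° clockwise)) -> North
  L (left (90° counter-clockwise)) -> West
Final: West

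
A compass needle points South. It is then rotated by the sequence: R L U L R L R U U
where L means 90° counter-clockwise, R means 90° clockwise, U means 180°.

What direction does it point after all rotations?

Start: South
  R (right (90° clockwise)) -> West
  L (left (90° counter-clockwise)) -> South
  U (U-turn (180°)) -> North
  L (left (90° counter-clockwise)) -> West
  R (right (90° clockwise)) -> North
  L (left (90° counter-clockwise)) -> West
  R (right (90° clockwise)) -> North
  U (U-turn (180°)) -> South
  U (U-turn (180°)) -> North
Final: North

Answer: Final heading: North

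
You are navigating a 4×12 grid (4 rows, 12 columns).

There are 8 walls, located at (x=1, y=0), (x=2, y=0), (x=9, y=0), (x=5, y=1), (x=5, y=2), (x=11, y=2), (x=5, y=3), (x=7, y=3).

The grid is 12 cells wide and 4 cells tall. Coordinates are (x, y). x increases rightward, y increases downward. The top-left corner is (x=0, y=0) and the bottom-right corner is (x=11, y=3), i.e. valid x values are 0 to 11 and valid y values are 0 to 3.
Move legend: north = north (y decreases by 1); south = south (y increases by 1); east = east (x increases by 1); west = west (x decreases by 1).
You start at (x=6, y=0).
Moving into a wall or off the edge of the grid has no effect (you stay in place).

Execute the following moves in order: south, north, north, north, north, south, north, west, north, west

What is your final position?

Start: (x=6, y=0)
  south (south): (x=6, y=0) -> (x=6, y=1)
  north (north): (x=6, y=1) -> (x=6, y=0)
  [×3]north (north): blocked, stay at (x=6, y=0)
  south (south): (x=6, y=0) -> (x=6, y=1)
  north (north): (x=6, y=1) -> (x=6, y=0)
  west (west): (x=6, y=0) -> (x=5, y=0)
  north (north): blocked, stay at (x=5, y=0)
  west (west): (x=5, y=0) -> (x=4, y=0)
Final: (x=4, y=0)

Answer: Final position: (x=4, y=0)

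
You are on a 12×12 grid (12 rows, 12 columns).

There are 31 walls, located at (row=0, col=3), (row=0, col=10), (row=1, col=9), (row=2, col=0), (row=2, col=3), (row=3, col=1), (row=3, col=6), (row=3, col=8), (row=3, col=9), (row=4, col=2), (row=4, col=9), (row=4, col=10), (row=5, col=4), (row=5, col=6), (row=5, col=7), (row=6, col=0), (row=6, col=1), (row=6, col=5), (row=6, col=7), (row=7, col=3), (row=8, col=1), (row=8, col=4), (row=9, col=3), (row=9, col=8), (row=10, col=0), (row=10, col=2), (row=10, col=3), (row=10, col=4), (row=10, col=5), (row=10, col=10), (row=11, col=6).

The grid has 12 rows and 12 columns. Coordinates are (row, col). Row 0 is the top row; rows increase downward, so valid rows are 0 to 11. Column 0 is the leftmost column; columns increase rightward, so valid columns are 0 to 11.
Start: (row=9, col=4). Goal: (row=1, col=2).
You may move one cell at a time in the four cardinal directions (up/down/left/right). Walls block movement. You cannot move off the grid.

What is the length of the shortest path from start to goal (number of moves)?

Answer: Shortest path length: 12

Derivation:
BFS from (row=9, col=4) until reaching (row=1, col=2):
  Distance 0: (row=9, col=4)
  Distance 1: (row=9, col=5)
  Distance 2: (row=8, col=5), (row=9, col=6)
  Distance 3: (row=7, col=5), (row=8, col=6), (row=9, col=7), (row=10, col=6)
  Distance 4: (row=7, col=4), (row=7, col=6), (row=8, col=7), (row=10, col=7)
  Distance 5: (row=6, col=4), (row=6, col=6), (row=7, col=7), (row=8, col=8), (row=10, col=8), (row=11, col=7)
  Distance 6: (row=6, col=3), (row=7, col=8), (row=8, col=9), (row=10, col=9), (row=11, col=8)
  Distance 7: (row=5, col=3), (row=6, col=2), (row=6, col=8), (row=7, col=9), (row=8, col=10), (row=9, col=9), (row=11, col=9)
  Distance 8: (row=4, col=3), (row=5, col=2), (row=5, col=8), (row=6, col=9), (row=7, col=2), (row=7, col=10), (row=8, col=11), (row=9, col=10), (row=11, col=10)
  Distance 9: (row=3, col=3), (row=4, col=4), (row=4, col=8), (row=5, col=1), (row=5, col=9), (row=6, col=10), (row=7, col=1), (row=7, col=11), (row=8, col=2), (row=9, col=11), (row=11, col=11)
  Distance 10: (row=3, col=2), (row=3, col=4), (row=4, col=1), (row=4, col=5), (row=4, col=7), (row=5, col=0), (row=5, col=10), (row=6, col=11), (row=7, col=0), (row=8, col=3), (row=9, col=2), (row=10, col=11)
  Distance 11: (row=2, col=2), (row=2, col=4), (row=3, col=5), (row=3, col=7), (row=4, col=0), (row=4, col=6), (row=5, col=5), (row=5, col=11), (row=8, col=0), (row=9, col=1)
  Distance 12: (row=1, col=2), (row=1, col=4), (row=2, col=1), (row=2, col=5), (row=2, col=7), (row=3, col=0), (row=4, col=11), (row=9, col=0), (row=10, col=1)  <- goal reached here
One shortest path (12 moves): (row=9, col=4) -> (row=9, col=5) -> (row=8, col=5) -> (row=7, col=5) -> (row=7, col=4) -> (row=6, col=4) -> (row=6, col=3) -> (row=5, col=3) -> (row=4, col=3) -> (row=3, col=3) -> (row=3, col=2) -> (row=2, col=2) -> (row=1, col=2)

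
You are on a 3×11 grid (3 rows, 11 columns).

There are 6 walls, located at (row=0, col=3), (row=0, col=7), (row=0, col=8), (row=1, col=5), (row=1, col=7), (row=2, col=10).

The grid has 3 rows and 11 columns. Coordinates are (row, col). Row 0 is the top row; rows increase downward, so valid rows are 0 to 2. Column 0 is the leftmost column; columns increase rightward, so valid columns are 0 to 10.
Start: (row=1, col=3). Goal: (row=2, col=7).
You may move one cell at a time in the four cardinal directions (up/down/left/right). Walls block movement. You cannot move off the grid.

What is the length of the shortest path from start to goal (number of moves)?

Answer: Shortest path length: 5

Derivation:
BFS from (row=1, col=3) until reaching (row=2, col=7):
  Distance 0: (row=1, col=3)
  Distance 1: (row=1, col=2), (row=1, col=4), (row=2, col=3)
  Distance 2: (row=0, col=2), (row=0, col=4), (row=1, col=1), (row=2, col=2), (row=2, col=4)
  Distance 3: (row=0, col=1), (row=0, col=5), (row=1, col=0), (row=2, col=1), (row=2, col=5)
  Distance 4: (row=0, col=0), (row=0, col=6), (row=2, col=0), (row=2, col=6)
  Distance 5: (row=1, col=6), (row=2, col=7)  <- goal reached here
One shortest path (5 moves): (row=1, col=3) -> (row=1, col=4) -> (row=2, col=4) -> (row=2, col=5) -> (row=2, col=6) -> (row=2, col=7)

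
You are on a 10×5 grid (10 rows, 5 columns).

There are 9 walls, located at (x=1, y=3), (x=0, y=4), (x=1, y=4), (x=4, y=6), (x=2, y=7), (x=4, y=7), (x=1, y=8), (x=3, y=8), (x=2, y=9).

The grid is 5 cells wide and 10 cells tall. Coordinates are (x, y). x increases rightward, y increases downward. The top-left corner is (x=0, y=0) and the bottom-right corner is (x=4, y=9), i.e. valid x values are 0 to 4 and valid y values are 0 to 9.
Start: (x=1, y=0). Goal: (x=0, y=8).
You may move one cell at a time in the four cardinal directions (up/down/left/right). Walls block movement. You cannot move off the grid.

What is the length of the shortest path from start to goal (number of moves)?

BFS from (x=1, y=0) until reaching (x=0, y=8):
  Distance 0: (x=1, y=0)
  Distance 1: (x=0, y=0), (x=2, y=0), (x=1, y=1)
  Distance 2: (x=3, y=0), (x=0, y=1), (x=2, y=1), (x=1, y=2)
  Distance 3: (x=4, y=0), (x=3, y=1), (x=0, y=2), (x=2, y=2)
  Distance 4: (x=4, y=1), (x=3, y=2), (x=0, y=3), (x=2, y=3)
  Distance 5: (x=4, y=2), (x=3, y=3), (x=2, y=4)
  Distance 6: (x=4, y=3), (x=3, y=4), (x=2, y=5)
  Distance 7: (x=4, y=4), (x=1, y=5), (x=3, y=5), (x=2, y=6)
  Distance 8: (x=0, y=5), (x=4, y=5), (x=1, y=6), (x=3, y=6)
  Distance 9: (x=0, y=6), (x=1, y=7), (x=3, y=7)
  Distance 10: (x=0, y=7)
  Distance 11: (x=0, y=8)  <- goal reached here
One shortest path (11 moves): (x=1, y=0) -> (x=2, y=0) -> (x=2, y=1) -> (x=2, y=2) -> (x=2, y=3) -> (x=2, y=4) -> (x=2, y=5) -> (x=1, y=5) -> (x=0, y=5) -> (x=0, y=6) -> (x=0, y=7) -> (x=0, y=8)

Answer: Shortest path length: 11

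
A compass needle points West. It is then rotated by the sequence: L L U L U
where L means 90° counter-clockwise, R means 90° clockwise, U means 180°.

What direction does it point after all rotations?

Answer: Final heading: North

Derivation:
Start: West
  L (left (90° counter-clockwise)) -> South
  L (left (90° counter-clockwise)) -> East
  U (U-turn (180°)) -> West
  L (left (90° counter-clockwise)) -> South
  U (U-turn (180°)) -> North
Final: North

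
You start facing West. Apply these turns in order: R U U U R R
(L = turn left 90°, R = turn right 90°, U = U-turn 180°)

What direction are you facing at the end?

Start: West
  R (right (90° clockwise)) -> North
  U (U-turn (180°)) -> South
  U (U-turn (180°)) -> North
  U (U-turn (180°)) -> South
  R (right (90° clockwise)) -> West
  R (right (90° clockwise)) -> North
Final: North

Answer: Final heading: North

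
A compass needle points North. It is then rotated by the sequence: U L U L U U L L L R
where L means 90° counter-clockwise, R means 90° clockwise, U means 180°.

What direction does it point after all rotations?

Answer: Final heading: North

Derivation:
Start: North
  U (U-turn (180°)) -> South
  L (left (90° counter-clockwise)) -> East
  U (U-turn (180°)) -> West
  L (left (90° counter-clockwise)) -> South
  U (U-turn (180°)) -> North
  U (U-turn (180°)) -> South
  L (left (90° counter-clockwise)) -> East
  L (left (90° counter-clockwise)) -> North
  L (left (90° counter-clockwise)) -> West
  R (right (90° clockwise)) -> North
Final: North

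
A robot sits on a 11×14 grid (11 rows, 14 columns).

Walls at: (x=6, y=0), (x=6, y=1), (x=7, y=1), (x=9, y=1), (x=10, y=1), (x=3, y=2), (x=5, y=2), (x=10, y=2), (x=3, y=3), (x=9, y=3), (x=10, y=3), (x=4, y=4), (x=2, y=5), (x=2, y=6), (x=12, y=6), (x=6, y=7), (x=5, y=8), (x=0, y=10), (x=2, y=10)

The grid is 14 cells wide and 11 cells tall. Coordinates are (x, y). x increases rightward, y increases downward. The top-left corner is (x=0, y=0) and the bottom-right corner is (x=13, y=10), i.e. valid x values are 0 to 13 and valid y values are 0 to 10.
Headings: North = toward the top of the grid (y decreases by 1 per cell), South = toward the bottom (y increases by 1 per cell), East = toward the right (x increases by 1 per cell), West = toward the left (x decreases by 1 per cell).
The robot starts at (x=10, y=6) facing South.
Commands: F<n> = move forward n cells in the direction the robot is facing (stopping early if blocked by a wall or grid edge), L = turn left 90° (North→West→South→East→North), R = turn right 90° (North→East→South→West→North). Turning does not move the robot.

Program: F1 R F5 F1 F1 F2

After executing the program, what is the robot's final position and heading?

Answer: Final position: (x=7, y=7), facing West

Derivation:
Start: (x=10, y=6), facing South
  F1: move forward 1, now at (x=10, y=7)
  R: turn right, now facing West
  F5: move forward 3/5 (blocked), now at (x=7, y=7)
  F1: move forward 0/1 (blocked), now at (x=7, y=7)
  F1: move forward 0/1 (blocked), now at (x=7, y=7)
  F2: move forward 0/2 (blocked), now at (x=7, y=7)
Final: (x=7, y=7), facing West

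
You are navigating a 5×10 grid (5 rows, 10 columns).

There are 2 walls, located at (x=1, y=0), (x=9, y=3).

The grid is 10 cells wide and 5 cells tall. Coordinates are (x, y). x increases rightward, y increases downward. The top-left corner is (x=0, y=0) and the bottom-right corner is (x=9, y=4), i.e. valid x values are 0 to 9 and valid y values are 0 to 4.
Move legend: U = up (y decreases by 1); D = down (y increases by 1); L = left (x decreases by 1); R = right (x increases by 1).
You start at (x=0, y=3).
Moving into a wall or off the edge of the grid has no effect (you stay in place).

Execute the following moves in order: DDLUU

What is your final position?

Answer: Final position: (x=0, y=2)

Derivation:
Start: (x=0, y=3)
  D (down): (x=0, y=3) -> (x=0, y=4)
  D (down): blocked, stay at (x=0, y=4)
  L (left): blocked, stay at (x=0, y=4)
  U (up): (x=0, y=4) -> (x=0, y=3)
  U (up): (x=0, y=3) -> (x=0, y=2)
Final: (x=0, y=2)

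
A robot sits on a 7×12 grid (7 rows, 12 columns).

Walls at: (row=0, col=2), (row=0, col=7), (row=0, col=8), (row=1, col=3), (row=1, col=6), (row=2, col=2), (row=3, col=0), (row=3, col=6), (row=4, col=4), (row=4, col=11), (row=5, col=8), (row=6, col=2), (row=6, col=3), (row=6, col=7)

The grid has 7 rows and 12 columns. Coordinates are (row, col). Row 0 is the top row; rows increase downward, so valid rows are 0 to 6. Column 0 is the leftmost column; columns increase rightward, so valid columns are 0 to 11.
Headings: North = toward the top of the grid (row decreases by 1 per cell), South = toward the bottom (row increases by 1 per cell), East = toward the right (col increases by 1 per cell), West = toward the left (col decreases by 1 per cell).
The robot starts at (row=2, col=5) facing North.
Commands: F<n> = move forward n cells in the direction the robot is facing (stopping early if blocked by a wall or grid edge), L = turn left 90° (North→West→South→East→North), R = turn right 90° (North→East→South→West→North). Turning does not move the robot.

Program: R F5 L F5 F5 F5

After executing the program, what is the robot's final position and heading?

Answer: Final position: (row=0, col=10), facing North

Derivation:
Start: (row=2, col=5), facing North
  R: turn right, now facing East
  F5: move forward 5, now at (row=2, col=10)
  L: turn left, now facing North
  F5: move forward 2/5 (blocked), now at (row=0, col=10)
  F5: move forward 0/5 (blocked), now at (row=0, col=10)
  F5: move forward 0/5 (blocked), now at (row=0, col=10)
Final: (row=0, col=10), facing North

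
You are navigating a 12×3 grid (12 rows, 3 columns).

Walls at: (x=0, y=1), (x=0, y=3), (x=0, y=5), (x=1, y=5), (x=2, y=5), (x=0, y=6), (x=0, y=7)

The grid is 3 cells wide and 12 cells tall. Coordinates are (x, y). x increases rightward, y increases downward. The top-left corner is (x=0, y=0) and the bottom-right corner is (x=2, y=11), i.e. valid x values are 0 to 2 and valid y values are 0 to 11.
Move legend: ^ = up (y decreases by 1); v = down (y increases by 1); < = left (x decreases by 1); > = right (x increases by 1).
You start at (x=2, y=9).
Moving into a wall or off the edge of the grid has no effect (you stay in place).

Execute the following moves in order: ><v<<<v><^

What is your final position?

Start: (x=2, y=9)
  > (right): blocked, stay at (x=2, y=9)
  < (left): (x=2, y=9) -> (x=1, y=9)
  v (down): (x=1, y=9) -> (x=1, y=10)
  < (left): (x=1, y=10) -> (x=0, y=10)
  < (left): blocked, stay at (x=0, y=10)
  < (left): blocked, stay at (x=0, y=10)
  v (down): (x=0, y=10) -> (x=0, y=11)
  > (right): (x=0, y=11) -> (x=1, y=11)
  < (left): (x=1, y=11) -> (x=0, y=11)
  ^ (up): (x=0, y=11) -> (x=0, y=10)
Final: (x=0, y=10)

Answer: Final position: (x=0, y=10)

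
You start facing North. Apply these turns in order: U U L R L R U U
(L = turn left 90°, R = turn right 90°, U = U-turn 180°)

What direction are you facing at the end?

Start: North
  U (U-turn (180°)) -> South
  U (U-turn (180°)) -> North
  L (left (90° counter-clockwise)) -> West
  R (right (90° clockwise)) -> North
  L (left (90° counter-clockwise)) -> West
  R (right (90° clockwise)) -> North
  U (U-turn (180°)) -> South
  U (U-turn (180°)) -> North
Final: North

Answer: Final heading: North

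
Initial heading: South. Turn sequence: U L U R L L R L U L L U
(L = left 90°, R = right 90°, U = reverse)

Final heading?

Start: South
  U (U-turn (180°)) -> North
  L (left (90° counter-clockwise)) -> West
  U (U-turn (180°)) -> East
  R (right (90° clockwise)) -> South
  L (left (90° counter-clockwise)) -> East
  L (left (90° counter-clockwise)) -> North
  R (right (90° clockwise)) -> East
  L (left (90° counter-clockwise)) -> North
  U (U-turn (180°)) -> South
  L (left (90° counter-clockwise)) -> East
  L (left (90° counter-clockwise)) -> North
  U (U-turn (180°)) -> South
Final: South

Answer: Final heading: South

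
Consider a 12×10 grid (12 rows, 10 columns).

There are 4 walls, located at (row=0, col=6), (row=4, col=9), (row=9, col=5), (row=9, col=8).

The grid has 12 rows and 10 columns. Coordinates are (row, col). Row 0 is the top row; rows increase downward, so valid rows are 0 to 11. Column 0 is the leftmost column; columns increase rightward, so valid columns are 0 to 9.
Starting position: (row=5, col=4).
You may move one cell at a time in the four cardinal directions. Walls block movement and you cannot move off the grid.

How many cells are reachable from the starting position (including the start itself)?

Answer: Reachable cells: 116

Derivation:
BFS flood-fill from (row=5, col=4):
  Distance 0: (row=5, col=4)
  Distance 1: (row=4, col=4), (row=5, col=3), (row=5, col=5), (row=6, col=4)
  Distance 2: (row=3, col=4), (row=4, col=3), (row=4, col=5), (row=5, col=2), (row=5, col=6), (row=6, col=3), (row=6, col=5), (row=7, col=4)
  Distance 3: (row=2, col=4), (row=3, col=3), (row=3, col=5), (row=4, col=2), (row=4, col=6), (row=5, col=1), (row=5, col=7), (row=6, col=2), (row=6, col=6), (row=7, col=3), (row=7, col=5), (row=8, col=4)
  Distance 4: (row=1, col=4), (row=2, col=3), (row=2, col=5), (row=3, col=2), (row=3, col=6), (row=4, col=1), (row=4, col=7), (row=5, col=0), (row=5, col=8), (row=6, col=1), (row=6, col=7), (row=7, col=2), (row=7, col=6), (row=8, col=3), (row=8, col=5), (row=9, col=4)
  Distance 5: (row=0, col=4), (row=1, col=3), (row=1, col=5), (row=2, col=2), (row=2, col=6), (row=3, col=1), (row=3, col=7), (row=4, col=0), (row=4, col=8), (row=5, col=9), (row=6, col=0), (row=6, col=8), (row=7, col=1), (row=7, col=7), (row=8, col=2), (row=8, col=6), (row=9, col=3), (row=10, col=4)
  Distance 6: (row=0, col=3), (row=0, col=5), (row=1, col=2), (row=1, col=6), (row=2, col=1), (row=2, col=7), (row=3, col=0), (row=3, col=8), (row=6, col=9), (row=7, col=0), (row=7, col=8), (row=8, col=1), (row=8, col=7), (row=9, col=2), (row=9, col=6), (row=10, col=3), (row=10, col=5), (row=11, col=4)
  Distance 7: (row=0, col=2), (row=1, col=1), (row=1, col=7), (row=2, col=0), (row=2, col=8), (row=3, col=9), (row=7, col=9), (row=8, col=0), (row=8, col=8), (row=9, col=1), (row=9, col=7), (row=10, col=2), (row=10, col=6), (row=11, col=3), (row=11, col=5)
  Distance 8: (row=0, col=1), (row=0, col=7), (row=1, col=0), (row=1, col=8), (row=2, col=9), (row=8, col=9), (row=9, col=0), (row=10, col=1), (row=10, col=7), (row=11, col=2), (row=11, col=6)
  Distance 9: (row=0, col=0), (row=0, col=8), (row=1, col=9), (row=9, col=9), (row=10, col=0), (row=10, col=8), (row=11, col=1), (row=11, col=7)
  Distance 10: (row=0, col=9), (row=10, col=9), (row=11, col=0), (row=11, col=8)
  Distance 11: (row=11, col=9)
Total reachable: 116 (grid has 116 open cells total)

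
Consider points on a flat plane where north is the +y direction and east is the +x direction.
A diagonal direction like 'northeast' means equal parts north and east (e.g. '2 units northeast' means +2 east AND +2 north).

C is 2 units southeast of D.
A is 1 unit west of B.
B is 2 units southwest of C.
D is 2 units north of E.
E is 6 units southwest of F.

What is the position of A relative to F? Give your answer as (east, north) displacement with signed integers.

Answer: A is at (east=-7, north=-8) relative to F.

Derivation:
Place F at the origin (east=0, north=0).
  E is 6 units southwest of F: delta (east=-6, north=-6); E at (east=-6, north=-6).
  D is 2 units north of E: delta (east=+0, north=+2); D at (east=-6, north=-4).
  C is 2 units southeast of D: delta (east=+2, north=-2); C at (east=-4, north=-6).
  B is 2 units southwest of C: delta (east=-2, north=-2); B at (east=-6, north=-8).
  A is 1 unit west of B: delta (east=-1, north=+0); A at (east=-7, north=-8).
Therefore A relative to F: (east=-7, north=-8).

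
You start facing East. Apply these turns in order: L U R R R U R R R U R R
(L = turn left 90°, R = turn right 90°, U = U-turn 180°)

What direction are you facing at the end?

Answer: Final heading: South

Derivation:
Start: East
  L (left (90° counter-clockwise)) -> North
  U (U-turn (180°)) -> South
  R (right (90° clockwise)) -> West
  R (right (90° clockwise)) -> North
  R (right (90° clockwise)) -> East
  U (U-turn (180°)) -> West
  R (right (90° clockwise)) -> North
  R (right (90° clockwise)) -> East
  R (right (90° clockwise)) -> South
  U (U-turn (180°)) -> North
  R (right (90° clockwise)) -> East
  R (right (90° clockwise)) -> South
Final: South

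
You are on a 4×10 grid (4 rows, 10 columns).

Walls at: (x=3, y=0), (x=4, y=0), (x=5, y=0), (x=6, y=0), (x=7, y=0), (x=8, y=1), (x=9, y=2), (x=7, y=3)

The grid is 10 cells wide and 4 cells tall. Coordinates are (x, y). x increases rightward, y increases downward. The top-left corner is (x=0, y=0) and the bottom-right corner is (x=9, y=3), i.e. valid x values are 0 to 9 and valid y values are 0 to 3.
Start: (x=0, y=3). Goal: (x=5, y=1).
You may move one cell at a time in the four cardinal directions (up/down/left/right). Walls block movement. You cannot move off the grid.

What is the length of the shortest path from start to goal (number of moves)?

Answer: Shortest path length: 7

Derivation:
BFS from (x=0, y=3) until reaching (x=5, y=1):
  Distance 0: (x=0, y=3)
  Distance 1: (x=0, y=2), (x=1, y=3)
  Distance 2: (x=0, y=1), (x=1, y=2), (x=2, y=3)
  Distance 3: (x=0, y=0), (x=1, y=1), (x=2, y=2), (x=3, y=3)
  Distance 4: (x=1, y=0), (x=2, y=1), (x=3, y=2), (x=4, y=3)
  Distance 5: (x=2, y=0), (x=3, y=1), (x=4, y=2), (x=5, y=3)
  Distance 6: (x=4, y=1), (x=5, y=2), (x=6, y=3)
  Distance 7: (x=5, y=1), (x=6, y=2)  <- goal reached here
One shortest path (7 moves): (x=0, y=3) -> (x=1, y=3) -> (x=2, y=3) -> (x=3, y=3) -> (x=4, y=3) -> (x=5, y=3) -> (x=5, y=2) -> (x=5, y=1)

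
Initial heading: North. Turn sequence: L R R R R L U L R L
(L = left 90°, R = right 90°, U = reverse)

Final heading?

Start: North
  L (left (90° counter-clockwise)) -> West
  R (right (90° clockwise)) -> North
  R (right (90° clockwise)) -> East
  R (right (90° clockwise)) -> South
  R (right (90° clockwise)) -> West
  L (left (90° counter-clockwise)) -> South
  U (U-turn (180°)) -> North
  L (left (90° counter-clockwise)) -> West
  R (right (90° clockwise)) -> North
  L (left (90° counter-clockwise)) -> West
Final: West

Answer: Final heading: West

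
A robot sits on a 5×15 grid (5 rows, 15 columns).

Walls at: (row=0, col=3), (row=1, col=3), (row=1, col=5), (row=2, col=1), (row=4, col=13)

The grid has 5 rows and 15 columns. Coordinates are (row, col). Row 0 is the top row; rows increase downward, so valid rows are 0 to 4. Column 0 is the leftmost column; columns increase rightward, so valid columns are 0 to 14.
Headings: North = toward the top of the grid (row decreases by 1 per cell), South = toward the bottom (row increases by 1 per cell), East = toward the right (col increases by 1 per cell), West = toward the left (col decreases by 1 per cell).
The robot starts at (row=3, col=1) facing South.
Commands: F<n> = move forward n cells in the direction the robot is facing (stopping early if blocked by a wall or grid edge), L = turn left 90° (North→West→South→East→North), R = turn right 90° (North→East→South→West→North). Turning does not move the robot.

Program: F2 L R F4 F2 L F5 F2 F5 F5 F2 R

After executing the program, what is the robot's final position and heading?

Answer: Final position: (row=4, col=12), facing South

Derivation:
Start: (row=3, col=1), facing South
  F2: move forward 1/2 (blocked), now at (row=4, col=1)
  L: turn left, now facing East
  R: turn right, now facing South
  F4: move forward 0/4 (blocked), now at (row=4, col=1)
  F2: move forward 0/2 (blocked), now at (row=4, col=1)
  L: turn left, now facing East
  F5: move forward 5, now at (row=4, col=6)
  F2: move forward 2, now at (row=4, col=8)
  F5: move forward 4/5 (blocked), now at (row=4, col=12)
  F5: move forward 0/5 (blocked), now at (row=4, col=12)
  F2: move forward 0/2 (blocked), now at (row=4, col=12)
  R: turn right, now facing South
Final: (row=4, col=12), facing South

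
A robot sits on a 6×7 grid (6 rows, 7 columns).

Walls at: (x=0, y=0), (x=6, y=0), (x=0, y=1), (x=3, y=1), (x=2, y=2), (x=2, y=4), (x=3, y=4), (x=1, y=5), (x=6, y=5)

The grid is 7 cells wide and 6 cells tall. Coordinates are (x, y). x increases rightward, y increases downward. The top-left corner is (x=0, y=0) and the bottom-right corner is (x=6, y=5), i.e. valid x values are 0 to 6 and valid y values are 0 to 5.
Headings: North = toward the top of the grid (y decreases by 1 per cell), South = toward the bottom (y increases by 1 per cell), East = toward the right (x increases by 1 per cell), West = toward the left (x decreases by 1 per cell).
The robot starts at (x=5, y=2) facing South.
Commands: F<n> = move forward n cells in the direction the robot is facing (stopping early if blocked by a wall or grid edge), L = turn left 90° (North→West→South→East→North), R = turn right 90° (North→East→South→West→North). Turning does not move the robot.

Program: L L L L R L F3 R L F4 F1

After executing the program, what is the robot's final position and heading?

Start: (x=5, y=2), facing South
  L: turn left, now facing East
  L: turn left, now facing North
  L: turn left, now facing West
  L: turn left, now facing South
  R: turn right, now facing West
  L: turn left, now facing South
  F3: move forward 3, now at (x=5, y=5)
  R: turn right, now facing West
  L: turn left, now facing South
  F4: move forward 0/4 (blocked), now at (x=5, y=5)
  F1: move forward 0/1 (blocked), now at (x=5, y=5)
Final: (x=5, y=5), facing South

Answer: Final position: (x=5, y=5), facing South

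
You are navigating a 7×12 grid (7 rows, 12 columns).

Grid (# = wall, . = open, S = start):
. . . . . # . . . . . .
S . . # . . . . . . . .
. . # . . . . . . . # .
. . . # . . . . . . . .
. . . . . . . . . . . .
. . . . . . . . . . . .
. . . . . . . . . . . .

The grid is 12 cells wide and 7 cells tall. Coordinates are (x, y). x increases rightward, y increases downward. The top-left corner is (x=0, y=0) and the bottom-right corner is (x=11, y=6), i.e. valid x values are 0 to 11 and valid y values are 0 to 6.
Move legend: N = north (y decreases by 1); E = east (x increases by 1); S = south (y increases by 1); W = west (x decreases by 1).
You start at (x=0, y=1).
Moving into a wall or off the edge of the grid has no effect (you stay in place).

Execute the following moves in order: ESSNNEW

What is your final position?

Start: (x=0, y=1)
  E (east): (x=0, y=1) -> (x=1, y=1)
  S (south): (x=1, y=1) -> (x=1, y=2)
  S (south): (x=1, y=2) -> (x=1, y=3)
  N (north): (x=1, y=3) -> (x=1, y=2)
  N (north): (x=1, y=2) -> (x=1, y=1)
  E (east): (x=1, y=1) -> (x=2, y=1)
  W (west): (x=2, y=1) -> (x=1, y=1)
Final: (x=1, y=1)

Answer: Final position: (x=1, y=1)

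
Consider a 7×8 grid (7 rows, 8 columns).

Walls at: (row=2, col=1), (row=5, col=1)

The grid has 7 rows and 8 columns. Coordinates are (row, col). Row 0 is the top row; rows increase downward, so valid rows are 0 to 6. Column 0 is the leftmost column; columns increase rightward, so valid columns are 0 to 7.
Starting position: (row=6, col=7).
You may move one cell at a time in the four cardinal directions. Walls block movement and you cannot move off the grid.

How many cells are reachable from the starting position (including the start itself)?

Answer: Reachable cells: 54

Derivation:
BFS flood-fill from (row=6, col=7):
  Distance 0: (row=6, col=7)
  Distance 1: (row=5, col=7), (row=6, col=6)
  Distance 2: (row=4, col=7), (row=5, col=6), (row=6, col=5)
  Distance 3: (row=3, col=7), (row=4, col=6), (row=5, col=5), (row=6, col=4)
  Distance 4: (row=2, col=7), (row=3, col=6), (row=4, col=5), (row=5, col=4), (row=6, col=3)
  Distance 5: (row=1, col=7), (row=2, col=6), (row=3, col=5), (row=4, col=4), (row=5, col=3), (row=6, col=2)
  Distance 6: (row=0, col=7), (row=1, col=6), (row=2, col=5), (row=3, col=4), (row=4, col=3), (row=5, col=2), (row=6, col=1)
  Distance 7: (row=0, col=6), (row=1, col=5), (row=2, col=4), (row=3, col=3), (row=4, col=2), (row=6, col=0)
  Distance 8: (row=0, col=5), (row=1, col=4), (row=2, col=3), (row=3, col=2), (row=4, col=1), (row=5, col=0)
  Distance 9: (row=0, col=4), (row=1, col=3), (row=2, col=2), (row=3, col=1), (row=4, col=0)
  Distance 10: (row=0, col=3), (row=1, col=2), (row=3, col=0)
  Distance 11: (row=0, col=2), (row=1, col=1), (row=2, col=0)
  Distance 12: (row=0, col=1), (row=1, col=0)
  Distance 13: (row=0, col=0)
Total reachable: 54 (grid has 54 open cells total)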